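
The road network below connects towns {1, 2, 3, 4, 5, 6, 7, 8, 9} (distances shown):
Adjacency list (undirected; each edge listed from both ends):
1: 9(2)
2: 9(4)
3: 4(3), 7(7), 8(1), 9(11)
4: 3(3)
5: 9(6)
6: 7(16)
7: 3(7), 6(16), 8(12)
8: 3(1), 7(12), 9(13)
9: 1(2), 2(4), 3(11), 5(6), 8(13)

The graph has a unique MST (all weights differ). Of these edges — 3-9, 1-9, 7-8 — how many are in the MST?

2

Sort edges by weight, then run Kruskal:
3-8 (1): add — endpoints in different components.
1-9 (2): add — endpoints in different components.
3-4 (3): add — endpoints in different components.
2-9 (4): add — endpoints in different components.
5-9 (6): add — endpoints in different components.
3-7 (7): add — endpoints in different components.
3-9 (11): add — endpoints in different components.
7-8 (12): skip — 7 and 8 already connected.
8-9 (13): skip — 8 and 9 already connected.
6-7 (16): add — endpoints in different components.
MST edge set: {3-8, 1-9, 3-4, 2-9, 5-9, 3-7, 3-9, 6-7}.
Of the listed edges, {3-9, 1-9} are in the MST → 2.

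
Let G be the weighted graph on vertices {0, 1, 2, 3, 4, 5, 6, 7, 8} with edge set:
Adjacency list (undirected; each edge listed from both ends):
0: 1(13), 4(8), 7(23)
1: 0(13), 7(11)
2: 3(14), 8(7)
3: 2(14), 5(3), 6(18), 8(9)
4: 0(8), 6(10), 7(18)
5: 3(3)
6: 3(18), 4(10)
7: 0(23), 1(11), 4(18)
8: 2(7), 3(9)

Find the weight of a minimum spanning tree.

Kruskal's algorithm — process edges by increasing weight (ties by edge label):
3-5 (3): add — endpoints in different components.
2-8 (7): add — endpoints in different components.
0-4 (8): add — endpoints in different components.
3-8 (9): add — endpoints in different components.
4-6 (10): add — endpoints in different components.
1-7 (11): add — endpoints in different components.
0-1 (13): add — endpoints in different components.
2-3 (14): skip — 2 and 3 already connected.
3-6 (18): add — endpoints in different components.
MST edges: 3-5, 2-8, 0-4, 3-8, 4-6, 1-7, 0-1, 3-6; total weight 3+7+8+9+10+11+13+18 = 79.

79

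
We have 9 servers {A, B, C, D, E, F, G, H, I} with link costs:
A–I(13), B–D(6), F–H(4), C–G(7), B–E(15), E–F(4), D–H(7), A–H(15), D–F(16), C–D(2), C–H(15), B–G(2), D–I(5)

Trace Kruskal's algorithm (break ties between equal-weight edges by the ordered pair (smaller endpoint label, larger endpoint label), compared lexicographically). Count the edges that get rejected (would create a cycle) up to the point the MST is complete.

Sort edges by weight, then run Kruskal:
B–G (2): add — endpoints in different components.
C–D (2): add — endpoints in different components.
E–F (4): add — endpoints in different components.
F–H (4): add — endpoints in different components.
D–I (5): add — endpoints in different components.
B–D (6): add — endpoints in different components.
C–G (7): skip — C and G already connected.
D–H (7): add — endpoints in different components.
A–I (13): add — endpoints in different components.
Edges rejected before the tree was complete: 1.

1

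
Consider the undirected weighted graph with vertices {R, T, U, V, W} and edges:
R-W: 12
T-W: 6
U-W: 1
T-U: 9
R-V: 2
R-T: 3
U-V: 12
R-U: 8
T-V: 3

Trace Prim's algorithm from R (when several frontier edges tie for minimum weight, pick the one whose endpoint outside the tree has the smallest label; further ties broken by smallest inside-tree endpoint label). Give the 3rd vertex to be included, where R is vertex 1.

T

Prim, starting at R.
Step 1: frontier [R-V 2, R-T 3, R-U 8, R-W 12] → take R-V (2); add V.
Step 2: frontier [R-T 3, R-U 8, R-W 12, T-V 3, U-V 12] → take R-T (3); add T.
Step 3: frontier [R-U 8, R-W 12, T-W 6, T-U 9, U-V 12] → take T-W (6); add W.
Step 4: frontier [R-U 8, T-U 9, U-V 12, U-W 1] → take U-W (1); add U.
Vertex order: R, V, T, W, U. The 3rd vertex is T.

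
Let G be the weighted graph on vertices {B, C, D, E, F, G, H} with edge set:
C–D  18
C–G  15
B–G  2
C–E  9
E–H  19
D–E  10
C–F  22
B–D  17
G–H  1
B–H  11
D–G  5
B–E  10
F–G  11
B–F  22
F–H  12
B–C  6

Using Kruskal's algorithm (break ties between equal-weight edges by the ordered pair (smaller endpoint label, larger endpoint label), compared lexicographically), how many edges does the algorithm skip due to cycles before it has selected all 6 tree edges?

Kruskal's algorithm — process edges by increasing weight (ties by edge label):
G–H (1): add. Components now {B} {C} {D} {E} {F} {G,H}
B–G (2): add. Components now {B,G,H} {C} {D} {E} {F}
D–G (5): add. Components now {B,D,G,H} {C} {E} {F}
B–C (6): add. Components now {B,C,D,G,H} {E} {F}
C–E (9): add. Components now {B,C,D,E,G,H} {F}
B–E (10): skip — B and E already connected.
D–E (10): skip — D and E already connected.
B–H (11): skip — B and H already connected.
F–G (11): add. Components now {B,C,D,E,F,G,H}
Edges rejected before the tree was complete: 3.

3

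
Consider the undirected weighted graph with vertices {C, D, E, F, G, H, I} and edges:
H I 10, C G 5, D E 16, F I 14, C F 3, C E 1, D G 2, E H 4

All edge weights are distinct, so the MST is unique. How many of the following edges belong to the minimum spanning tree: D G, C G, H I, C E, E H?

5

Kruskal: consider edges lightest-first.
C E (1): add. Components now {C,E} {D} {F} {G} {H} {I}
D G (2): add. Components now {C,E} {D,G} {F} {H} {I}
C F (3): add. Components now {C,E,F} {D,G} {H} {I}
E H (4): add. Components now {C,E,F,H} {D,G} {I}
C G (5): add. Components now {C,D,E,F,G,H} {I}
H I (10): add. Components now {C,D,E,F,G,H,I}
MST edge set: {C E, D G, C F, E H, C G, H I}.
Of the listed edges, {D G, C G, H I, C E, E H} are in the MST → 5.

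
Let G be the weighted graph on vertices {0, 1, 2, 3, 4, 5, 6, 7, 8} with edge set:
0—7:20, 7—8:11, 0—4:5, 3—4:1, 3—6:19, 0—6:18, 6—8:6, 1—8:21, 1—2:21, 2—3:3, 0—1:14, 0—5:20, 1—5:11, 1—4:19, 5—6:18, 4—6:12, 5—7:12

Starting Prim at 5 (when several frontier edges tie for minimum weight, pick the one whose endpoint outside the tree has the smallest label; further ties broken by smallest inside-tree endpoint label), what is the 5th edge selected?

4-6

Prim, starting at 5.
Step 1: cheapest edge leaving the tree is 1—5 (11); add 1.
Step 2: cheapest edge leaving the tree is 5—7 (12); add 7.
Step 3: cheapest edge leaving the tree is 7—8 (11); add 8.
Step 4: cheapest edge leaving the tree is 6—8 (6); add 6.
Step 5: cheapest edge leaving the tree is 4—6 (12); add 4.
Step 6: cheapest edge leaving the tree is 3—4 (1); add 3.
Step 7: cheapest edge leaving the tree is 2—3 (3); add 2.
Step 8: cheapest edge leaving the tree is 0—4 (5); add 0.
The 5th edge added is 4—6.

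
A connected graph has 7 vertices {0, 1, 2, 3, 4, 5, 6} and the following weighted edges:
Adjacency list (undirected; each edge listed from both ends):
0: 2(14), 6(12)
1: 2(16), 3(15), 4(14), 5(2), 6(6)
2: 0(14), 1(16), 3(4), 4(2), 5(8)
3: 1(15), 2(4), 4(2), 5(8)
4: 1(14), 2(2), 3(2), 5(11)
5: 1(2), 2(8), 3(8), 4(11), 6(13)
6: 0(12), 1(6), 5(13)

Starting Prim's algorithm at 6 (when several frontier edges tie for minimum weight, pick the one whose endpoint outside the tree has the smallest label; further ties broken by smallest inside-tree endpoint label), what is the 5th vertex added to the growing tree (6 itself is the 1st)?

4

Prim's algorithm from 6:
Step 1: cheapest edge leaving the tree is 1 6 (6); add 1.
Step 2: cheapest edge leaving the tree is 1 5 (2); add 5.
Step 3: cheapest edge leaving the tree is 2 5 (8); add 2.
Step 4: cheapest edge leaving the tree is 2 4 (2); add 4.
Step 5: cheapest edge leaving the tree is 3 4 (2); add 3.
Step 6: cheapest edge leaving the tree is 0 6 (12); add 0.
Vertex order: 6, 1, 5, 2, 4, 3, 0. The 5th vertex is 4.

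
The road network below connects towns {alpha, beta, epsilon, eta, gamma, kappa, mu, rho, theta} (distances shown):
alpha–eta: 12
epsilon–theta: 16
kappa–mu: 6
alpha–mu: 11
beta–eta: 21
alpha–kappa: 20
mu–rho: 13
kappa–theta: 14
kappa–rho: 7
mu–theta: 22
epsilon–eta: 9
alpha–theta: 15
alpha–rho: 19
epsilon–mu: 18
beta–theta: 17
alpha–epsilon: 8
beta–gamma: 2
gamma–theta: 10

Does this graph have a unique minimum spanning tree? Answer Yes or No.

Yes

Kruskal's algorithm — process edges by increasing weight (ties by edge label):
beta–gamma (2): add — endpoints in different components.
kappa–mu (6): add — endpoints in different components.
kappa–rho (7): add — endpoints in different components.
alpha–epsilon (8): add — endpoints in different components.
epsilon–eta (9): add — endpoints in different components.
gamma–theta (10): add — endpoints in different components.
alpha–mu (11): add — endpoints in different components.
alpha–eta (12): skip — eta and alpha already connected.
mu–rho (13): skip — rho and mu already connected.
kappa–theta (14): add — endpoints in different components.
Every non-tree edge has weight strictly greater than the heaviest edge on the tree path between its endpoints, so the MST is unique.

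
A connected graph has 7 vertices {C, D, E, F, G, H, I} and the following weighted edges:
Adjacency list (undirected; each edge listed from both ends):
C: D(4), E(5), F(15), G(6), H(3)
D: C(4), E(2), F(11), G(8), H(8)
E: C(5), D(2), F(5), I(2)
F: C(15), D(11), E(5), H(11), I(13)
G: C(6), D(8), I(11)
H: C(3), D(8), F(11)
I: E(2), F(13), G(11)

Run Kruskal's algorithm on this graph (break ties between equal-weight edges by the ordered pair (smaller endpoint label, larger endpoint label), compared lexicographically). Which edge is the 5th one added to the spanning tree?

Kruskal: consider edges lightest-first.
D-E (2): add. Components now {C} {D,E} {F} {G} {H} {I}
E-I (2): add. Components now {C} {D,E,I} {F} {G} {H}
C-H (3): add. Components now {C,H} {D,E,I} {F} {G}
C-D (4): add. Components now {C,D,E,H,I} {F} {G}
C-E (5): skip — C and E already connected.
E-F (5): add. Components now {C,D,E,F,H,I} {G}
C-G (6): add. Components now {C,D,E,F,G,H,I}
The 5th edge added is E-F.

E-F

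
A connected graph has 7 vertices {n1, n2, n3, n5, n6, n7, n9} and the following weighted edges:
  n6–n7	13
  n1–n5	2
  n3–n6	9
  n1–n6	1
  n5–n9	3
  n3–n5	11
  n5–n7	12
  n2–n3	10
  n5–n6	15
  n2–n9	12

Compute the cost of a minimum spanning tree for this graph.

37

Kruskal: consider edges lightest-first.
n1–n6 (1): add — endpoints in different components.
n1–n5 (2): add — endpoints in different components.
n5–n9 (3): add — endpoints in different components.
n3–n6 (9): add — endpoints in different components.
n2–n3 (10): add — endpoints in different components.
n3–n5 (11): skip — n5 and n3 already connected.
n2–n9 (12): skip — n9 and n2 already connected.
n5–n7 (12): add — endpoints in different components.
MST edges: n1–n6, n1–n5, n5–n9, n3–n6, n2–n3, n5–n7; total weight 1+2+3+9+10+12 = 37.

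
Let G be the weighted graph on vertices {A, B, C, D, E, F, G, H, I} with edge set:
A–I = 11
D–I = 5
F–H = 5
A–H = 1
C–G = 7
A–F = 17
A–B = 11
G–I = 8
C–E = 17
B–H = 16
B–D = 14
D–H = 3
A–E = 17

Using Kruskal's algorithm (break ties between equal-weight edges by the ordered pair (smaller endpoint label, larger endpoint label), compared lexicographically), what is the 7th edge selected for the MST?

Kruskal: consider edges lightest-first.
A–H (1): add — endpoints in different components.
D–H (3): add — endpoints in different components.
D–I (5): add — endpoints in different components.
F–H (5): add — endpoints in different components.
C–G (7): add — endpoints in different components.
G–I (8): add — endpoints in different components.
A–B (11): add — endpoints in different components.
A–I (11): skip — A and I already connected.
B–D (14): skip — B and D already connected.
B–H (16): skip — B and H already connected.
A–E (17): add — endpoints in different components.
The 7th edge added is A–B.

A-B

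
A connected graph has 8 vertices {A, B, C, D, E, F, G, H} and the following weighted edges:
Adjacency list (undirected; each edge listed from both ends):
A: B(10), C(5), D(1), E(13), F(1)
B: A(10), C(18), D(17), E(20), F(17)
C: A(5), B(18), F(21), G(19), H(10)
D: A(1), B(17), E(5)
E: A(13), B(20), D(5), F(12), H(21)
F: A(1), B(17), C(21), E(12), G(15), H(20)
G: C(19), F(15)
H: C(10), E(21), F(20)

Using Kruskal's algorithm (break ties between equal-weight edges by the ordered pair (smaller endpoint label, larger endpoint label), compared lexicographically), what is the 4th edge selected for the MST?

D-E

Kruskal's algorithm — process edges by increasing weight (ties by edge label):
A–D (1): add — endpoints in different components.
A–F (1): add — endpoints in different components.
A–C (5): add — endpoints in different components.
D–E (5): add — endpoints in different components.
A–B (10): add — endpoints in different components.
C–H (10): add — endpoints in different components.
E–F (12): skip — E and F already connected.
A–E (13): skip — A and E already connected.
F–G (15): add — endpoints in different components.
The 4th edge added is D–E.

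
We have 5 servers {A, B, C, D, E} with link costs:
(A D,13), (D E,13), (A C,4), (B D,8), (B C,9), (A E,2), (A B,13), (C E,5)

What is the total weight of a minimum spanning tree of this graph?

23

Prim's algorithm from C:
Step 1: cheapest edge leaving the tree is A C (4); add A.
Step 2: cheapest edge leaving the tree is A E (2); add E.
Step 3: cheapest edge leaving the tree is B C (9); add B.
Step 4: cheapest edge leaving the tree is B D (8); add D.
MST edges: A C, A E, B C, B D; total weight 4+2+9+8 = 23.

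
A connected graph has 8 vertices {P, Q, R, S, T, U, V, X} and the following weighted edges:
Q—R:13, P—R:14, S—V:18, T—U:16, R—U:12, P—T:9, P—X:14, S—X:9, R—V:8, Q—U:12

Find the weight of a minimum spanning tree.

Kruskal: consider edges lightest-first.
R—V (8): add — endpoints in different components.
P—T (9): add — endpoints in different components.
S—X (9): add — endpoints in different components.
Q—U (12): add — endpoints in different components.
R—U (12): add — endpoints in different components.
Q—R (13): skip — R and Q already connected.
P—R (14): add — endpoints in different components.
P—X (14): add — endpoints in different components.
MST edges: R—V, P—T, S—X, Q—U, R—U, P—R, P—X; total weight 8+9+9+12+12+14+14 = 78.

78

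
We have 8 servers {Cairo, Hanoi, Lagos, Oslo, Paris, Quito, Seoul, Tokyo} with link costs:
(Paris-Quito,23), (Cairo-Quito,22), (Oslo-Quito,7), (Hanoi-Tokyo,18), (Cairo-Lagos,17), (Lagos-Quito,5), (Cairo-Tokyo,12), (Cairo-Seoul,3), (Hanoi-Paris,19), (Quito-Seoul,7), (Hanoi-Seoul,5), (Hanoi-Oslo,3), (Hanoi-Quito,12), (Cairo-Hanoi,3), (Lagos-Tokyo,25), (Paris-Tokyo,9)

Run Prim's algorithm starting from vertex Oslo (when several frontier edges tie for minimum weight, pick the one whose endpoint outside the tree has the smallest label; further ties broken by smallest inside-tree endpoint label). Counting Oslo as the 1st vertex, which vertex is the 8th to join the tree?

Paris

Grow the tree from Oslo using Prim:
Step 1: cheapest edge leaving the tree is Hanoi-Oslo (3); add Hanoi.
Step 2: cheapest edge leaving the tree is Cairo-Hanoi (3); add Cairo.
Step 3: cheapest edge leaving the tree is Cairo-Seoul (3); add Seoul.
Step 4: cheapest edge leaving the tree is Oslo-Quito (7); add Quito.
Step 5: cheapest edge leaving the tree is Lagos-Quito (5); add Lagos.
Step 6: cheapest edge leaving the tree is Cairo-Tokyo (12); add Tokyo.
Step 7: cheapest edge leaving the tree is Paris-Tokyo (9); add Paris.
Vertex order: Oslo, Hanoi, Cairo, Seoul, Quito, Lagos, Tokyo, Paris. The 8th vertex is Paris.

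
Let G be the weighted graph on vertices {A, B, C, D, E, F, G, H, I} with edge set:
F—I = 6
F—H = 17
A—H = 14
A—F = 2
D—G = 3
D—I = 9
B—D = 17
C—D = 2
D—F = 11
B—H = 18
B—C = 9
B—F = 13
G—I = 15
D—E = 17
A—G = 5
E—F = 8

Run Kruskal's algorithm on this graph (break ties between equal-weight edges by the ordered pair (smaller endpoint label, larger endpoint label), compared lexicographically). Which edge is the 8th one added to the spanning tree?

A-H

Sort edges by weight, then run Kruskal:
A—F (2): add — endpoints in different components.
C—D (2): add — endpoints in different components.
D—G (3): add — endpoints in different components.
A—G (5): add — endpoints in different components.
F—I (6): add — endpoints in different components.
E—F (8): add — endpoints in different components.
B—C (9): add — endpoints in different components.
D—I (9): skip — D and I already connected.
D—F (11): skip — D and F already connected.
B—F (13): skip — B and F already connected.
A—H (14): add — endpoints in different components.
The 8th edge added is A—H.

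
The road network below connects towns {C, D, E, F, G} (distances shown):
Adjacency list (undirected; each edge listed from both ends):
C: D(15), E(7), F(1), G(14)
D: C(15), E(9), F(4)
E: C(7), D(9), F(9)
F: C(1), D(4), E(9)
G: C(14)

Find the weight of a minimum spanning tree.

26

Grow the tree from E using Prim:
Step 1: cheapest edge leaving the tree is C-E (7); add C.
Step 2: cheapest edge leaving the tree is C-F (1); add F.
Step 3: cheapest edge leaving the tree is D-F (4); add D.
Step 4: cheapest edge leaving the tree is C-G (14); add G.
MST edges: C-E, C-F, D-F, C-G; total weight 7+1+4+14 = 26.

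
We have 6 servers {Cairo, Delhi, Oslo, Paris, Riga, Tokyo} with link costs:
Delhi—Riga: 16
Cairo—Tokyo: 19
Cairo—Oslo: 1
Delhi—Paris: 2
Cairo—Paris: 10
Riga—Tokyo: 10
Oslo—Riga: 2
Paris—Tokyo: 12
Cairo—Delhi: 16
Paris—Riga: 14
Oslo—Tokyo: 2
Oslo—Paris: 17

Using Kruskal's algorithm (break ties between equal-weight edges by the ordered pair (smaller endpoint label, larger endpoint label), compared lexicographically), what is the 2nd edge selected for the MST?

Delhi-Paris

Sort edges by weight, then run Kruskal:
Cairo—Oslo (1): add — endpoints in different components.
Delhi—Paris (2): add — endpoints in different components.
Oslo—Riga (2): add — endpoints in different components.
Oslo—Tokyo (2): add — endpoints in different components.
Cairo—Paris (10): add — endpoints in different components.
The 2nd edge added is Delhi—Paris.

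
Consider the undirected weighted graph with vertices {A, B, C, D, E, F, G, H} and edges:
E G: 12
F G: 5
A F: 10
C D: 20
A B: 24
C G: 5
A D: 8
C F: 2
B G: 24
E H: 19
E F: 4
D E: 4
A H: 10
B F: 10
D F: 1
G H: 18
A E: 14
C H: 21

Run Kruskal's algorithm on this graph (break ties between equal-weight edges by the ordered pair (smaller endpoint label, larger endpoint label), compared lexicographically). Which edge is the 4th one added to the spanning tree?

Kruskal's algorithm — process edges by increasing weight (ties by edge label):
D F (1): add — endpoints in different components.
C F (2): add — endpoints in different components.
D E (4): add — endpoints in different components.
E F (4): skip — E and F already connected.
C G (5): add — endpoints in different components.
F G (5): skip — F and G already connected.
A D (8): add — endpoints in different components.
A F (10): skip — A and F already connected.
A H (10): add — endpoints in different components.
B F (10): add — endpoints in different components.
The 4th edge added is C G.

C-G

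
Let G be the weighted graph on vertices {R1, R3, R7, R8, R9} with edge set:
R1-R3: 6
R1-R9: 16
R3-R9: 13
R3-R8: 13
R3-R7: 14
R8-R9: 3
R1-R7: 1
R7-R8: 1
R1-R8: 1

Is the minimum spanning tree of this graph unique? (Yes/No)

Sort edges by weight, then run Kruskal:
R1-R7 (1): add — endpoints in different components.
R1-R8 (1): add — endpoints in different components.
R7-R8 (1): skip — R8 and R7 already connected.
R8-R9 (3): add — endpoints in different components.
R1-R3 (6): add — endpoints in different components.
Non-tree edge R7-R8 has weight 1, equal to the heaviest edge on its tree cycle — swapping gives another MST of the same weight. Not unique.

No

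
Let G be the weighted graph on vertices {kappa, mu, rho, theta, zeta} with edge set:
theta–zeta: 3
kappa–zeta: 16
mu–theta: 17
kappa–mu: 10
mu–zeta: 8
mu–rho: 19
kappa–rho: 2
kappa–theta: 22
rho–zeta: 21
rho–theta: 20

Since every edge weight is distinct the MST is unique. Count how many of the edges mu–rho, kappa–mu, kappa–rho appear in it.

2

Kruskal's algorithm — process edges by increasing weight (ties by edge label):
kappa–rho (2): add — endpoints in different components.
theta–zeta (3): add — endpoints in different components.
mu–zeta (8): add — endpoints in different components.
kappa–mu (10): add — endpoints in different components.
MST edge set: {kappa–rho, theta–zeta, mu–zeta, kappa–mu}.
Of the listed edges, {kappa–mu, kappa–rho} are in the MST → 2.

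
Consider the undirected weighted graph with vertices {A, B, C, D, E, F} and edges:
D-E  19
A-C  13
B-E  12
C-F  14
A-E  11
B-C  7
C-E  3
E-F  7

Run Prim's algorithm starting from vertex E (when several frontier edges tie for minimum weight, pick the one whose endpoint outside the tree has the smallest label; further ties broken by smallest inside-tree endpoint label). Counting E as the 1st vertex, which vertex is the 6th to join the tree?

D

Prim, starting at E.
Step 1: frontier [C-E 3, E-F 7, A-E 11, B-E 12, D-E 19] → take C-E (3); add C.
Step 2: frontier [B-C 7, A-C 13, C-F 14, E-F 7, A-E 11, B-E 12, D-E 19] → take B-C (7); add B.
Step 3: frontier [A-C 13, C-F 14, E-F 7, A-E 11, D-E 19] → take E-F (7); add F.
Step 4: frontier [A-C 13, A-E 11, D-E 19] → take A-E (11); add A.
Step 5: frontier [D-E 19] → take D-E (19); add D.
Vertex order: E, C, B, F, A, D. The 6th vertex is D.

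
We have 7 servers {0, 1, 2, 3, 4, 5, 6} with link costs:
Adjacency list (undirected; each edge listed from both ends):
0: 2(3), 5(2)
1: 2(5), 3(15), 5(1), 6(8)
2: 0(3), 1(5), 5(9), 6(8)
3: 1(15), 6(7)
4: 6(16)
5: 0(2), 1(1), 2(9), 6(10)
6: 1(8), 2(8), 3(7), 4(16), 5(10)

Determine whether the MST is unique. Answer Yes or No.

No

Kruskal: consider edges lightest-first.
1 5 (1): add — endpoints in different components.
0 5 (2): add — endpoints in different components.
0 2 (3): add — endpoints in different components.
1 2 (5): skip — 1 and 2 already connected.
3 6 (7): add — endpoints in different components.
1 6 (8): add — endpoints in different components.
2 6 (8): skip — 2 and 6 already connected.
2 5 (9): skip — 2 and 5 already connected.
5 6 (10): skip — 5 and 6 already connected.
1 3 (15): skip — 1 and 3 already connected.
4 6 (16): add — endpoints in different components.
Non-tree edge 2 6 has weight 8, equal to the heaviest edge on its tree cycle — swapping gives another MST of the same weight. Not unique.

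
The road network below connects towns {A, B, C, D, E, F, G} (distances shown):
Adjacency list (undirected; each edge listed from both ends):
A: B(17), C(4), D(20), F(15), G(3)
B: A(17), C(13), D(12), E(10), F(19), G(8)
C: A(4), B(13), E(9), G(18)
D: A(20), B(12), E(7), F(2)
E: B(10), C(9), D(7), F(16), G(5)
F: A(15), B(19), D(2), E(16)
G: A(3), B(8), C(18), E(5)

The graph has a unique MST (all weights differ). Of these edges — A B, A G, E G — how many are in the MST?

Sort edges by weight, then run Kruskal:
D F (2): add — endpoints in different components.
A G (3): add — endpoints in different components.
A C (4): add — endpoints in different components.
E G (5): add — endpoints in different components.
D E (7): add — endpoints in different components.
B G (8): add — endpoints in different components.
MST edge set: {D F, A G, A C, E G, D E, B G}.
Of the listed edges, {A G, E G} are in the MST → 2.

2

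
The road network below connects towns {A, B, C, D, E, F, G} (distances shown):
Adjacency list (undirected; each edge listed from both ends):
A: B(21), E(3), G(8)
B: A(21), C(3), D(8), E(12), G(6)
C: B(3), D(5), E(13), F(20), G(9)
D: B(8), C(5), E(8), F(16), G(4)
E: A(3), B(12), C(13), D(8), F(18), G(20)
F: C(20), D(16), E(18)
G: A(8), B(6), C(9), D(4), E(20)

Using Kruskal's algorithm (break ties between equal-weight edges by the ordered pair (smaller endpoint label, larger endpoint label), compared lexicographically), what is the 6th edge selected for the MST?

D-F

Kruskal: consider edges lightest-first.
A—E (3): add — endpoints in different components.
B—C (3): add — endpoints in different components.
D—G (4): add — endpoints in different components.
C—D (5): add — endpoints in different components.
B—G (6): skip — B and G already connected.
A—G (8): add — endpoints in different components.
B—D (8): skip — B and D already connected.
D—E (8): skip — D and E already connected.
C—G (9): skip — C and G already connected.
B—E (12): skip — B and E already connected.
C—E (13): skip — C and E already connected.
D—F (16): add — endpoints in different components.
The 6th edge added is D—F.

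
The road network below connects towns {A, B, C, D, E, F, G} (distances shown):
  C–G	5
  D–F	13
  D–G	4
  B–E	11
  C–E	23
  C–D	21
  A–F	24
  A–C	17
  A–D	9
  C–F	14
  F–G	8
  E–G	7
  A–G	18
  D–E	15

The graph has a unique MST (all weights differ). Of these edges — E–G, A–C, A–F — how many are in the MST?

1

Sort edges by weight, then run Kruskal:
D–G (4): add — endpoints in different components.
C–G (5): add — endpoints in different components.
E–G (7): add — endpoints in different components.
F–G (8): add — endpoints in different components.
A–D (9): add — endpoints in different components.
B–E (11): add — endpoints in different components.
MST edge set: {D–G, C–G, E–G, F–G, A–D, B–E}.
Of the listed edges, {E–G} are in the MST → 1.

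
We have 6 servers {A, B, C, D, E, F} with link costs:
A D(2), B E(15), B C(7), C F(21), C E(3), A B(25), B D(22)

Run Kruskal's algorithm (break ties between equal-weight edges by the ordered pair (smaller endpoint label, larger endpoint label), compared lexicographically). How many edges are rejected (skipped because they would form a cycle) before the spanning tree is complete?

1

Kruskal: consider edges lightest-first.
A D (2): add — endpoints in different components.
C E (3): add — endpoints in different components.
B C (7): add — endpoints in different components.
B E (15): skip — B and E already connected.
C F (21): add — endpoints in different components.
B D (22): add — endpoints in different components.
Edges rejected before the tree was complete: 1.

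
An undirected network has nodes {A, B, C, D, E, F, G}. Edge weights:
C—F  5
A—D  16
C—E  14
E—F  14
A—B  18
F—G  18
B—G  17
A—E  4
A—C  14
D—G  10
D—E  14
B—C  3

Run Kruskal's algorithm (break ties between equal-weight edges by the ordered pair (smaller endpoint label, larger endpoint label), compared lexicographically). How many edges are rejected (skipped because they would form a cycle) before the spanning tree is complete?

1

Kruskal: consider edges lightest-first.
B—C (3): add. Components now {A} {B,C} {D} {E} {F} {G}
A—E (4): add. Components now {A,E} {B,C} {D} {F} {G}
C—F (5): add. Components now {A,E} {B,C,F} {D} {G}
D—G (10): add. Components now {A,E} {B,C,F} {D,G}
A—C (14): add. Components now {A,B,C,E,F} {D,G}
C—E (14): skip — C and E already connected.
D—E (14): add. Components now {A,B,C,D,E,F,G}
Edges rejected before the tree was complete: 1.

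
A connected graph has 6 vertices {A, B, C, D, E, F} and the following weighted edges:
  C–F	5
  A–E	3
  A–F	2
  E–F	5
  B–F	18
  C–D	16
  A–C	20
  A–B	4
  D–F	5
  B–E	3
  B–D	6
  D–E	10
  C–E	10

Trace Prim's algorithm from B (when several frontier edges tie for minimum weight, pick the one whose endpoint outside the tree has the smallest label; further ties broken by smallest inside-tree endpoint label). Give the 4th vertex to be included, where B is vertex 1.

Prim's algorithm from B:
Step 1: frontier [B–E 3, A–B 4, B–D 6, B–F 18] → take B–E (3); add E.
Step 2: frontier [A–B 4, B–D 6, B–F 18, A–E 3, E–F 5, C–E 10, D–E 10] → take A–E (3); add A.
Step 3: frontier [A–F 2, A–C 20, B–D 6, B–F 18, E–F 5, C–E 10, D–E 10] → take A–F (2); add F.
Step 4: frontier [A–C 20, B–D 6, C–E 10, D–E 10, C–F 5, D–F 5] → take C–F (5); add C.
Step 5: frontier [B–D 6, C–D 16, D–E 10, D–F 5] → take D–F (5); add D.
Vertex order: B, E, A, F, C, D. The 4th vertex is F.

F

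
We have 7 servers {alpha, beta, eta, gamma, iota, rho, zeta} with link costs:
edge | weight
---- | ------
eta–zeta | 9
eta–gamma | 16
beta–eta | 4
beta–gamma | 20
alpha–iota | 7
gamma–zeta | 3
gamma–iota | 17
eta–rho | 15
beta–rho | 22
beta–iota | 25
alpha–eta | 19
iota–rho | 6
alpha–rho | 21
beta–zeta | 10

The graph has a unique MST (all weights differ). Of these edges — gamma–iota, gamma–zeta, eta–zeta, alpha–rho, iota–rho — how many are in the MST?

3

Kruskal's algorithm — process edges by increasing weight (ties by edge label):
gamma–zeta (3): add — endpoints in different components.
beta–eta (4): add — endpoints in different components.
iota–rho (6): add — endpoints in different components.
alpha–iota (7): add — endpoints in different components.
eta–zeta (9): add — endpoints in different components.
beta–zeta (10): skip — beta and zeta already connected.
eta–rho (15): add — endpoints in different components.
MST edge set: {gamma–zeta, beta–eta, iota–rho, alpha–iota, eta–zeta, eta–rho}.
Of the listed edges, {gamma–zeta, eta–zeta, iota–rho} are in the MST → 3.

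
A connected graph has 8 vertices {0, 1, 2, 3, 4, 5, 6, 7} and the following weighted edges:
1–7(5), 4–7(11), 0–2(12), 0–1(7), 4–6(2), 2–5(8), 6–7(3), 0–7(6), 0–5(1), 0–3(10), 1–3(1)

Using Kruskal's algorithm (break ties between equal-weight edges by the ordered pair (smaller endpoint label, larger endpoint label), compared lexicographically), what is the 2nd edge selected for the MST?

1-3

Kruskal's algorithm — process edges by increasing weight (ties by edge label):
0–5 (1): add — endpoints in different components.
1–3 (1): add — endpoints in different components.
4–6 (2): add — endpoints in different components.
6–7 (3): add — endpoints in different components.
1–7 (5): add — endpoints in different components.
0–7 (6): add — endpoints in different components.
0–1 (7): skip — 0 and 1 already connected.
2–5 (8): add — endpoints in different components.
The 2nd edge added is 1–3.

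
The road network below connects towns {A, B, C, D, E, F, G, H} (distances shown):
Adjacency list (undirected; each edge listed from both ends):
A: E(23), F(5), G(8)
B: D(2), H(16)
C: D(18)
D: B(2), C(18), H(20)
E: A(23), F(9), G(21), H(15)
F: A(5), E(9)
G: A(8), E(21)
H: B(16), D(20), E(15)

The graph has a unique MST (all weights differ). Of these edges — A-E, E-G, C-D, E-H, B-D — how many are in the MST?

3

Sort edges by weight, then run Kruskal:
B-D (2): add — endpoints in different components.
A-F (5): add — endpoints in different components.
A-G (8): add — endpoints in different components.
E-F (9): add — endpoints in different components.
E-H (15): add — endpoints in different components.
B-H (16): add — endpoints in different components.
C-D (18): add — endpoints in different components.
MST edge set: {B-D, A-F, A-G, E-F, E-H, B-H, C-D}.
Of the listed edges, {C-D, E-H, B-D} are in the MST → 3.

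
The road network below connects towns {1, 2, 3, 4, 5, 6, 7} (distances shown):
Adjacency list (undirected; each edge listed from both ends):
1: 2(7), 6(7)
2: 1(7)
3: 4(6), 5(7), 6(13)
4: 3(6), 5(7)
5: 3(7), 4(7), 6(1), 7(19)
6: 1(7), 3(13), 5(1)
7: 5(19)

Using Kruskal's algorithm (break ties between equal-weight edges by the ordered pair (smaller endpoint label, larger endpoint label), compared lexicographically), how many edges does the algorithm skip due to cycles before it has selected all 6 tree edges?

Kruskal: consider edges lightest-first.
5 6 (1): add. Components now {1} {2} {3} {4} {5,6} {7}
3 4 (6): add. Components now {1} {2} {3,4} {5,6} {7}
1 2 (7): add. Components now {1,2} {3,4} {5,6} {7}
1 6 (7): add. Components now {1,2,5,6} {3,4} {7}
3 5 (7): add. Components now {1,2,3,4,5,6} {7}
4 5 (7): skip — 4 and 5 already connected.
3 6 (13): skip — 3 and 6 already connected.
5 7 (19): add. Components now {1,2,3,4,5,6,7}
Edges rejected before the tree was complete: 2.

2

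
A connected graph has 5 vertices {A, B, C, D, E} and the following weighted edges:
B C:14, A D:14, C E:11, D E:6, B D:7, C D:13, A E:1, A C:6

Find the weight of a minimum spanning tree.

20

Sort edges by weight, then run Kruskal:
A E (1): add. Components now {A,E} {B} {C} {D}
A C (6): add. Components now {A,C,E} {B} {D}
D E (6): add. Components now {A,C,D,E} {B}
B D (7): add. Components now {A,B,C,D,E}
MST edges: A E, A C, D E, B D; total weight 1+6+6+7 = 20.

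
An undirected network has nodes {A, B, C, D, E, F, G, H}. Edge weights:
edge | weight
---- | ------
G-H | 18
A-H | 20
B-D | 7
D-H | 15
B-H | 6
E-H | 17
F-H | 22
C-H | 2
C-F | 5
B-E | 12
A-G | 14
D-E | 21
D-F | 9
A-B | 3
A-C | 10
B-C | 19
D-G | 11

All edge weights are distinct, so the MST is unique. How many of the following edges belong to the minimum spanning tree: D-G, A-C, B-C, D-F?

Kruskal: consider edges lightest-first.
C-H (2): add — endpoints in different components.
A-B (3): add — endpoints in different components.
C-F (5): add — endpoints in different components.
B-H (6): add — endpoints in different components.
B-D (7): add — endpoints in different components.
D-F (9): skip — D and F already connected.
A-C (10): skip — A and C already connected.
D-G (11): add — endpoints in different components.
B-E (12): add — endpoints in different components.
MST edge set: {C-H, A-B, C-F, B-H, B-D, D-G, B-E}.
Of the listed edges, {D-G} are in the MST → 1.

1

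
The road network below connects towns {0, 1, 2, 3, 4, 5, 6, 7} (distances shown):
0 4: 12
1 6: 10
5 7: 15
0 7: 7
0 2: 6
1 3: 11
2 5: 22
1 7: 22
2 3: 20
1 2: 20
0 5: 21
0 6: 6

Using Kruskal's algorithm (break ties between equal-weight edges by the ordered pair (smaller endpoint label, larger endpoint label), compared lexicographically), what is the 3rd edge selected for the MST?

0-7

Kruskal's algorithm — process edges by increasing weight (ties by edge label):
0 2 (6): add — endpoints in different components.
0 6 (6): add — endpoints in different components.
0 7 (7): add — endpoints in different components.
1 6 (10): add — endpoints in different components.
1 3 (11): add — endpoints in different components.
0 4 (12): add — endpoints in different components.
5 7 (15): add — endpoints in different components.
The 3rd edge added is 0 7.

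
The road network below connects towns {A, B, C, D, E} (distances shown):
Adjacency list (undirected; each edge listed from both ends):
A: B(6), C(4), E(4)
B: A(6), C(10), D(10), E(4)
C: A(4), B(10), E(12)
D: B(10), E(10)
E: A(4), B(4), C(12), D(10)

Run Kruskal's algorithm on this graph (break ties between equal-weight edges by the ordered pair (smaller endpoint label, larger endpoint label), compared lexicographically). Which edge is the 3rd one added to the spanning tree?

Kruskal: consider edges lightest-first.
A–C (4): add. Components now {A,C} {B} {D} {E}
A–E (4): add. Components now {A,C,E} {B} {D}
B–E (4): add. Components now {A,B,C,E} {D}
A–B (6): skip — A and B already connected.
B–C (10): skip — B and C already connected.
B–D (10): add. Components now {A,B,C,D,E}
The 3rd edge added is B–E.

B-E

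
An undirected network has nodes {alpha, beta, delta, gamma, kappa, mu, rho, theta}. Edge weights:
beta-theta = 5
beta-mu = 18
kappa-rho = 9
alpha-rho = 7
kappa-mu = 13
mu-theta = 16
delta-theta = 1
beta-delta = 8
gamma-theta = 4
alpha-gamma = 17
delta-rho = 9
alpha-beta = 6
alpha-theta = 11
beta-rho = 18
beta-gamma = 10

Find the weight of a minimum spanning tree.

45

Kruskal's algorithm — process edges by increasing weight (ties by edge label):
delta-theta (1): add — endpoints in different components.
gamma-theta (4): add — endpoints in different components.
beta-theta (5): add — endpoints in different components.
alpha-beta (6): add — endpoints in different components.
alpha-rho (7): add — endpoints in different components.
beta-delta (8): skip — beta and delta already connected.
delta-rho (9): skip — delta and rho already connected.
kappa-rho (9): add — endpoints in different components.
beta-gamma (10): skip — beta and gamma already connected.
alpha-theta (11): skip — theta and alpha already connected.
kappa-mu (13): add — endpoints in different components.
MST edges: delta-theta, gamma-theta, beta-theta, alpha-beta, alpha-rho, kappa-rho, kappa-mu; total weight 1+4+5+6+7+9+13 = 45.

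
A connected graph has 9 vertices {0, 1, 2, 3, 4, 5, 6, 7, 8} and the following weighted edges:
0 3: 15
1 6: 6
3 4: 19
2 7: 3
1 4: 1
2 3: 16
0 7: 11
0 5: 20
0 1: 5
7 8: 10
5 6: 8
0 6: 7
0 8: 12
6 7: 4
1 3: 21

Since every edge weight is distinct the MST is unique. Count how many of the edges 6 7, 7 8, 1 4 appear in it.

Sort edges by weight, then run Kruskal:
1 4 (1): add — endpoints in different components.
2 7 (3): add — endpoints in different components.
6 7 (4): add — endpoints in different components.
0 1 (5): add — endpoints in different components.
1 6 (6): add — endpoints in different components.
0 6 (7): skip — 0 and 6 already connected.
5 6 (8): add — endpoints in different components.
7 8 (10): add — endpoints in different components.
0 7 (11): skip — 0 and 7 already connected.
0 8 (12): skip — 0 and 8 already connected.
0 3 (15): add — endpoints in different components.
MST edge set: {1 4, 2 7, 6 7, 0 1, 1 6, 5 6, 7 8, 0 3}.
Of the listed edges, {6 7, 7 8, 1 4} are in the MST → 3.

3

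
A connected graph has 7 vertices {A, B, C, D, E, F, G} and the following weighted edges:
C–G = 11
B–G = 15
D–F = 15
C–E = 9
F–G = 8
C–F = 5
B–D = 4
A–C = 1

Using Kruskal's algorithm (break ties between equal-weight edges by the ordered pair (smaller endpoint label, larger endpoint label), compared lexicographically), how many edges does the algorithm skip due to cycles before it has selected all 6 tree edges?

1

Kruskal's algorithm — process edges by increasing weight (ties by edge label):
A–C (1): add. Components now {A,C} {B} {D} {E} {F} {G}
B–D (4): add. Components now {A,C} {B,D} {E} {F} {G}
C–F (5): add. Components now {A,C,F} {B,D} {E} {G}
F–G (8): add. Components now {A,C,F,G} {B,D} {E}
C–E (9): add. Components now {A,C,E,F,G} {B,D}
C–G (11): skip — C and G already connected.
B–G (15): add. Components now {A,B,C,D,E,F,G}
Edges rejected before the tree was complete: 1.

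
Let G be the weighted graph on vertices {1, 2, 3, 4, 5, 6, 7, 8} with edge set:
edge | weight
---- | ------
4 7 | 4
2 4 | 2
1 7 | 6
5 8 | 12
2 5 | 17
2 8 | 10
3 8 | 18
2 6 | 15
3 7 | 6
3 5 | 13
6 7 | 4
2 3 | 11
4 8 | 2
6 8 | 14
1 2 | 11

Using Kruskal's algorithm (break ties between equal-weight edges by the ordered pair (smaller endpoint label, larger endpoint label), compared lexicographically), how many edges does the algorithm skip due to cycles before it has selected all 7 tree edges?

Kruskal's algorithm — process edges by increasing weight (ties by edge label):
2 4 (2): add — endpoints in different components.
4 8 (2): add — endpoints in different components.
4 7 (4): add — endpoints in different components.
6 7 (4): add — endpoints in different components.
1 7 (6): add — endpoints in different components.
3 7 (6): add — endpoints in different components.
2 8 (10): skip — 2 and 8 already connected.
1 2 (11): skip — 1 and 2 already connected.
2 3 (11): skip — 2 and 3 already connected.
5 8 (12): add — endpoints in different components.
Edges rejected before the tree was complete: 3.

3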